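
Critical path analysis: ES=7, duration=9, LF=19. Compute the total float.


EF = ES + duration = 7 + 9 = 16
LS = LF - duration = 19 - 9 = 10
Total Float = LF - EF = 19 - 16
(or LS - ES = 10 - 7)
= 3


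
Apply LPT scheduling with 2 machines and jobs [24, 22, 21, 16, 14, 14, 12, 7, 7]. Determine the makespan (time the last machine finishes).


Jobs (LPT sorted): [24, 22, 21, 16, 14, 14, 12, 7, 7]
Machines: 2
  J=24 → Machine 1 (load: 0+24=24)
  J=22 → Machine 2 (load: 0+22=22)
  J=21 → Machine 2 (load: 22+21=43)
  J=16 → Machine 1 (load: 24+16=40)
  J=14 → Machine 1 (load: 40+14=54)
  J=14 → Machine 2 (load: 43+14=57)
  J=12 → Machine 1 (load: 54+12=66)
  J=7 → Machine 2 (load: 57+7=64)
  J=7 → Machine 2 (load: 64+7=71)
Machine loads: [66, 71]
Makespan = max = 71 time units


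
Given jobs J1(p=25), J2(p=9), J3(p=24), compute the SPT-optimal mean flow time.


SPT order: J2 → J3 → J1
Completion times:
  J2: C=9
  J3: C=33
  J1: C=58
Sum = 100, n = 3
Mean flow = 100/3
= 33.33


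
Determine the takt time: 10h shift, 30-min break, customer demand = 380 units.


Available = 10×60 - 30 = 570 min
Takt time = 570 / 380
= 1.50 min/unit


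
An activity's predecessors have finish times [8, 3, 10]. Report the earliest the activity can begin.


ES = max of all predecessor completion times
Predecessors: [8, 3, 10]
ES = max(8, 3, 10)
= 10


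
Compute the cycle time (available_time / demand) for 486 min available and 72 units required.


Cycle time = available time / demand
= 486 / 72
= 6.75 min/unit


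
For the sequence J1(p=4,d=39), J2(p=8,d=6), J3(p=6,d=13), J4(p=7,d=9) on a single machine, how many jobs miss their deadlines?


Completion vs due date:
  J1: C=4, d=39 → on time
  J2: C=12, d=6 → TARDY
  J3: C=18, d=13 → TARDY
  J4: C=25, d=9 → TARDY
Tardy jobs: J2, J3, J4
Count = 3


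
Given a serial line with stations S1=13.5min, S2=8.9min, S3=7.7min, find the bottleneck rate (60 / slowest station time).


Bottleneck = longest station time
Station times: [13.5, 8.9, 7.7]
Max = 13.5 min
Rate = 60 / 13.5
= 4.44 units/hour (bottleneck: 13.5min)


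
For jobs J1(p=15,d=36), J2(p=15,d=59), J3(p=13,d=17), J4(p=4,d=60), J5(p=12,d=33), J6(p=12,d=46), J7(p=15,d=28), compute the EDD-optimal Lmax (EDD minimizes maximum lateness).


EDD order: J3 → J7 → J5 → J1 → J6 → J2 → J4
Completion and lateness:
  J3: C=13, d=17, L=13-17=-4
  J7: C=28, d=28, L=28-28=0
  J5: C=40, d=33, L=40-33=7
  J1: C=55, d=36, L=55-36=19
  J6: C=67, d=46, L=67-46=21
  J2: C=82, d=59, L=82-59=23
  J4: C=86, d=60, L=86-60=26
Lmax = max(-4, 0, 7, 19, 21, 23, 26)
= 26


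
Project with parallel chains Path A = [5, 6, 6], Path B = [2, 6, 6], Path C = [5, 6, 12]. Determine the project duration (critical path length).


Path A: 5 + 6 + 6 = 17
Path B: 2 + 6 + 6 = 14
Path C: 5 + 6 + 12 = 23
Critical path = longest = max(17, 14, 23)
= 23 (Path C)


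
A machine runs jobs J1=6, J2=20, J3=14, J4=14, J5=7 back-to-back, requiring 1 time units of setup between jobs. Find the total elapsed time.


Makespan = Σ processing + (n-1) × setup
= (6 + 20 + 14 + 14 + 7) + (5-1)×1
= 61 + 4
= 65 time units


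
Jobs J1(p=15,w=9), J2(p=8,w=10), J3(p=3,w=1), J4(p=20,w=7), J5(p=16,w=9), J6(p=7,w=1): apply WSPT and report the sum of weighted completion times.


WSPT order (by p/w): J2 → J1 → J5 → J4 → J3 → J6
  J2: C=8, w·C=10×8=80
  J1: C=23, w·C=9×23=207
  J5: C=39, w·C=9×39=351
  J4: C=59, w·C=7×59=413
  J3: C=62, w·C=1×62=62
  J6: C=69, w·C=1×69=69
Σ w·C = 1182
= 1182


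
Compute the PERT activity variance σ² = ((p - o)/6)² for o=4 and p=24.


σ² = ((p - o) / 6)² = (p - o)² / 36
= (24 - 4)² / 36
= 20² / 36
= 400 / 36
= 11.1111


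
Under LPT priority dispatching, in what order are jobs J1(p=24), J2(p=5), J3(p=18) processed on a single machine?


LPT: sort by longest processing time first
  J1: p=24
  J3: p=18
  J2: p=5
Order: J1 → J3 → J2


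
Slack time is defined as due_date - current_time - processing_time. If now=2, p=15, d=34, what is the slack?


Slack = due - current_time - processing
= 34 - 2 - 15
= 17


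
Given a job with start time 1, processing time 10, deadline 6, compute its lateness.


Completion = 1 + 10 = 11
Lateness = C - d = 11 - 6
= 5


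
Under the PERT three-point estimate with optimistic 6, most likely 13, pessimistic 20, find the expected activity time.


te = (o + 4m + p) / 6
= (6 + 4×13 + 20) / 6
= (6 + 52 + 20) / 6
= 78 / 6
= 13.00


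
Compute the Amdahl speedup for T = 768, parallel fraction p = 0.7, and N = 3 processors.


Amdahl's law: T_p = T × ((1-p) + p/N)
= 768 × ((1-0.7) + 0.7/3)
= 768 × (0.30 + 0.2333)
= 768 × 0.5333
= 409.60
Speedup = 768/409.60
= 1.88×


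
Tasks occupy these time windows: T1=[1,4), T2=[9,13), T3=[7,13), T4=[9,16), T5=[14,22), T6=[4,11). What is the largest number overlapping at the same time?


Check each time point for overlaps:
  t=9: 4 tasks active (T2, T3, T4, T6)
Max concurrent = 4


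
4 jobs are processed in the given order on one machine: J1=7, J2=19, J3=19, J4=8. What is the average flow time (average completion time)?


Completion times:
  J1: completes at 7
  J2: completes at 26
  J3: completes at 45
  J4: completes at 53
Sum = 131
Average = 131/4
= 32.75


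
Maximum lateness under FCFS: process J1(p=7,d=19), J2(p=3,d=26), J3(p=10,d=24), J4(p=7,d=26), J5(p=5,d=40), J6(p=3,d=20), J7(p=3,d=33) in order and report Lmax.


Lateness per job (L = C - d):
  J1: C=7, d=19, L=-12
  J2: C=10, d=26, L=-16
  J3: C=20, d=24, L=-4
  J4: C=27, d=26, L=1
  J5: C=32, d=40, L=-8
  J6: C=35, d=20, L=15
  J7: C=38, d=33, L=5
Lmax = max(-12, -16, -4, 1, -8, 15, 5)
= 15


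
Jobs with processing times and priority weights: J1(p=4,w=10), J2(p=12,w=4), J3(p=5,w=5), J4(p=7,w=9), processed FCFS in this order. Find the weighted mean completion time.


Completion times:
  J1: C=4, w×C=10×4=40
  J2: C=16, w×C=4×16=64
  J3: C=21, w×C=5×21=105
  J4: C=28, w×C=9×28=252
Sum w×C = 461
Sum w = 28
Weighted avg = 461/28
= 16.46


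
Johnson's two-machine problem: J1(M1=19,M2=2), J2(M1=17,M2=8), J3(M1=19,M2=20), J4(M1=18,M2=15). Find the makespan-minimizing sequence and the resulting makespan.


Johnson's rule:
Group 1 (M1≤M2, sort by M1): ['J3']
Group 2 (M1>M2, sort desc M2): ['J4', 'J2', 'J1']
Sequence: J3 → J4 → J2 → J1
Makespan calculation:
  J3: M1 done=19, M2 done=39
  J4: M1 done=37, M2 done=54
  J2: M1 done=54, M2 done=62
  J1: M1 done=73, M2 done=75
= Sequence: J3 → J4 → J2 → J1, Makespan: 75


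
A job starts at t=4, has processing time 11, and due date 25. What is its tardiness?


Completion = start + processing = 4 + 11 = 15
Tardiness = max(0, C - d) = max(0, 15 - 25)
= max(0, -10)
= 0


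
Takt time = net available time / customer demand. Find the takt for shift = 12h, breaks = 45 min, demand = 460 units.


Available = 12×60 - 45 = 675 min
Takt time = 675 / 460
= 1.47 min/unit


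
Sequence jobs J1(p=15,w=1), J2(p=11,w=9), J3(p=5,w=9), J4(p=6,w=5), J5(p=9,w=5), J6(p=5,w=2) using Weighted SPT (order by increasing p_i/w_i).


WSPT (Smith's rule): sort by p/w ascending
  J3: p/w = 5/9 = 0.556
  J4: p/w = 6/5 = 1.200
  J2: p/w = 11/9 = 1.222
  J5: p/w = 9/5 = 1.800
  J6: p/w = 5/2 = 2.500
  J1: p/w = 15/1 = 15.000
Order: J3 → J4 → J2 → J5 → J6 → J1


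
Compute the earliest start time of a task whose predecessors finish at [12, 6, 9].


ES = max of all predecessor completion times
Predecessors: [12, 6, 9]
ES = max(12, 6, 9)
= 12


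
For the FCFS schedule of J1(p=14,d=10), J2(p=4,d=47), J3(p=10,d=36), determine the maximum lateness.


Lateness per job (L = C - d):
  J1: C=14, d=10, L=4
  J2: C=18, d=47, L=-29
  J3: C=28, d=36, L=-8
Lmax = max(4, -29, -8)
= 4


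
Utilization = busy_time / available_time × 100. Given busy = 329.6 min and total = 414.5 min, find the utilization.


Utilization = busy / total × 100
= 329.6 / 414.5 × 100
= 79.5%


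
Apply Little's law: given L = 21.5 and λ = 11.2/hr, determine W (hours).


Little's law: L = λW → W = L / λ
= 21.5 / 11.2
= 1.92 hours


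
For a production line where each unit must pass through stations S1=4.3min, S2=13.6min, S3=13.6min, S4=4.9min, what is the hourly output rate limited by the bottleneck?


Bottleneck = longest station time
Station times: [4.3, 13.6, 13.6, 4.9]
Max = 13.6 min
Rate = 60 / 13.6
= 4.41 units/hour (bottleneck: 13.6min)


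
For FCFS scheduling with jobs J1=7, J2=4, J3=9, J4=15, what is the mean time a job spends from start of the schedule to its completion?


Completion times:
  J1: completes at 7
  J2: completes at 11
  J3: completes at 20
  J4: completes at 35
Sum = 73
Average = 73/4
= 18.25


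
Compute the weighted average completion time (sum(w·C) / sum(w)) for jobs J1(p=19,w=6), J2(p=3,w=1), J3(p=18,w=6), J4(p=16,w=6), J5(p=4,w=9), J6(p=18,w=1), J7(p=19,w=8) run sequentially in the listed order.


Completion times:
  J1: C=19, w×C=6×19=114
  J2: C=22, w×C=1×22=22
  J3: C=40, w×C=6×40=240
  J4: C=56, w×C=6×56=336
  J5: C=60, w×C=9×60=540
  J6: C=78, w×C=1×78=78
  J7: C=97, w×C=8×97=776
Sum w×C = 2106
Sum w = 37
Weighted avg = 2106/37
= 56.92


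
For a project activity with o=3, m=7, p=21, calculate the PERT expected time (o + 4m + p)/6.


te = (o + 4m + p) / 6
= (3 + 4×7 + 21) / 6
= (3 + 28 + 21) / 6
= 52 / 6
= 8.67


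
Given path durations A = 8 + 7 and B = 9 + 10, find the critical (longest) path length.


Path A: 8 + 7 = 15
Path B: 9 + 10 = 19
Critical path = longest = max(15, 19)
= 19 (Path B)


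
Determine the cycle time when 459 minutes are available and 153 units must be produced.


Cycle time = available time / demand
= 459 / 153
= 3.00 min/unit


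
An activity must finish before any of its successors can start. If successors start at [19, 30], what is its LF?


LF = min of all successor start times
Successors start at: [19, 30]
LF = min(19, 30)
= 19


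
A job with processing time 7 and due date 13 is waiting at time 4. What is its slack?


Slack = due - current_time - processing
= 13 - 4 - 7
= 2


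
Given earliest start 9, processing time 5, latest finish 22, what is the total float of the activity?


EF = ES + duration = 9 + 5 = 14
LS = LF - duration = 22 - 5 = 17
Total Float = LF - EF = 22 - 14
(or LS - ES = 17 - 9)
= 8


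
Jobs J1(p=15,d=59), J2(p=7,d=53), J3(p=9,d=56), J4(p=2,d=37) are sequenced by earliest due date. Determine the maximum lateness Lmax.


EDD order: J4 → J2 → J3 → J1
Completion and lateness:
  J4: C=2, d=37, L=2-37=-35
  J2: C=9, d=53, L=9-53=-44
  J3: C=18, d=56, L=18-56=-38
  J1: C=33, d=59, L=33-59=-26
Lmax = max(-35, -44, -38, -26)
= -26


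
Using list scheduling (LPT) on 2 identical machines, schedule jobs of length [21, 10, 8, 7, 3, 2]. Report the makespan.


Jobs (LPT sorted): [21, 10, 8, 7, 3, 2]
Machines: 2
  J=21 → Machine 1 (load: 0+21=21)
  J=10 → Machine 2 (load: 0+10=10)
  J=8 → Machine 2 (load: 10+8=18)
  J=7 → Machine 2 (load: 18+7=25)
  J=3 → Machine 1 (load: 21+3=24)
  J=2 → Machine 1 (load: 24+2=26)
Machine loads: [26, 25]
Makespan = max = 26 time units


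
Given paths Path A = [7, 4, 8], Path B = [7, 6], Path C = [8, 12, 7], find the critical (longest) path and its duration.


Path A: 7 + 4 + 8 = 19
Path B: 7 + 6 = 13
Path C: 8 + 12 + 7 = 27
Critical path = longest = max(19, 13, 27)
= 27 (Path C)


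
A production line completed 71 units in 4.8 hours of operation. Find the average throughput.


Throughput = units / time
= 71 / 4.8
= 14.8 units/hour


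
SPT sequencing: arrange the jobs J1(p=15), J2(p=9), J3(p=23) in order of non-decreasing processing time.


SPT: sort by shortest processing time
  J2: p=9
  J1: p=15
  J3: p=23
Order: J2 → J1 → J3


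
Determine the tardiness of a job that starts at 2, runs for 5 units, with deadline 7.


Completion = start + processing = 2 + 5 = 7
Tardiness = max(0, C - d) = max(0, 7 - 7)
= max(0, 0)
= 0


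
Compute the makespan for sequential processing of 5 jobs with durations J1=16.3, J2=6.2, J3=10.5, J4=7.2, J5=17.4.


Sequential makespan: sum all processing times
= 16.3 + 6.2 + 10.5 + 7.2 + 17.4
= 57.6 time units


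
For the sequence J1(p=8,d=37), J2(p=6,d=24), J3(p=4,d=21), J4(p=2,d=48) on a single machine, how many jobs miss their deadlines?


Completion vs due date:
  J1: C=8, d=37 → on time
  J2: C=14, d=24 → on time
  J3: C=18, d=21 → on time
  J4: C=20, d=48 → on time
Tardy jobs: none
Count = 0


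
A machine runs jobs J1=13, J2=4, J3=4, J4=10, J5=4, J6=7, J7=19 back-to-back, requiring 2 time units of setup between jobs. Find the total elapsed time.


Makespan = Σ processing + (n-1) × setup
= (13 + 4 + 4 + 10 + 4 + 7 + 19) + (7-1)×2
= 61 + 12
= 73 time units


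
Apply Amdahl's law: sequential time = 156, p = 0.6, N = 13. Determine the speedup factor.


Amdahl's law: T_p = T × ((1-p) + p/N)
= 156 × ((1-0.6) + 0.6/13)
= 156 × (0.40 + 0.0462)
= 156 × 0.4462
= 69.60
Speedup = 156/69.60
= 2.24×


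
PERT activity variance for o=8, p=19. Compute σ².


σ² = ((p - o) / 6)² = (p - o)² / 36
= (19 - 8)² / 36
= 11² / 36
= 121 / 36
= 3.3611


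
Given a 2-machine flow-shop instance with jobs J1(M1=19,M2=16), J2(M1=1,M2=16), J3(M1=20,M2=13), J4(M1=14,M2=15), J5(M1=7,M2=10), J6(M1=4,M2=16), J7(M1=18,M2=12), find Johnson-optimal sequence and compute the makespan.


Johnson's rule:
Group 1 (M1≤M2, sort by M1): ['J2', 'J6', 'J5', 'J4']
Group 2 (M1>M2, sort desc M2): ['J1', 'J3', 'J7']
Sequence: J2 → J6 → J5 → J4 → J1 → J3 → J7
Makespan calculation:
  J2: M1 done=1, M2 done=17
  J6: M1 done=5, M2 done=33
  J5: M1 done=12, M2 done=43
  J4: M1 done=26, M2 done=58
  J1: M1 done=45, M2 done=74
  J3: M1 done=65, M2 done=87
  J7: M1 done=83, M2 done=99
= Sequence: J2 → J6 → J5 → J4 → J1 → J3 → J7, Makespan: 99


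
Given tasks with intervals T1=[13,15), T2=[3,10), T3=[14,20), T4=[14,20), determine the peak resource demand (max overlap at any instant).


Check each time point for overlaps:
  t=14: 3 tasks active (T1, T3, T4)
Max concurrent = 3


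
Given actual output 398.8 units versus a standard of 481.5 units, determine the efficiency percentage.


Efficiency = (actual / standard) × 100
= (398.8 / 481.5) × 100
= 82.8%


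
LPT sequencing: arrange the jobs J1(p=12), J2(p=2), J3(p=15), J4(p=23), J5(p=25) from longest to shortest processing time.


LPT: sort by longest processing time first
  J5: p=25
  J4: p=23
  J3: p=15
  J1: p=12
  J2: p=2
Order: J5 → J4 → J3 → J1 → J2


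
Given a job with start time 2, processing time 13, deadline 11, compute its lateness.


Completion = 2 + 13 = 15
Lateness = C - d = 15 - 11
= 4


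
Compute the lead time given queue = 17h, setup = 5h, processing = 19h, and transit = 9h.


Lead time = queue + setup + processing + transit
= 17 + 5 + 19 + 9
= 50 hours


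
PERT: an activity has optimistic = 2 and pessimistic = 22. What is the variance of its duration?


σ² = ((p - o) / 6)² = (p - o)² / 36
= (22 - 2)² / 36
= 20² / 36
= 400 / 36
= 11.1111


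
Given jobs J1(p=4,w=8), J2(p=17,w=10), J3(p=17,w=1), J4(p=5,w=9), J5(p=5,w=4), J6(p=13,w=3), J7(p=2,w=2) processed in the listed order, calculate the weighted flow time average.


Completion times:
  J1: C=4, w×C=8×4=32
  J2: C=21, w×C=10×21=210
  J3: C=38, w×C=1×38=38
  J4: C=43, w×C=9×43=387
  J5: C=48, w×C=4×48=192
  J6: C=61, w×C=3×61=183
  J7: C=63, w×C=2×63=126
Sum w×C = 1168
Sum w = 37
Weighted avg = 1168/37
= 31.57


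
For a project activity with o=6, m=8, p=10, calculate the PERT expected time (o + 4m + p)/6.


te = (o + 4m + p) / 6
= (6 + 4×8 + 10) / 6
= (6 + 32 + 10) / 6
= 48 / 6
= 8.00


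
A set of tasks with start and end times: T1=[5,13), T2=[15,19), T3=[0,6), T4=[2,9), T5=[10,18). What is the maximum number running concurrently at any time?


Check each time point for overlaps:
  t=5: 3 tasks active (T1, T3, T4)
Max concurrent = 3


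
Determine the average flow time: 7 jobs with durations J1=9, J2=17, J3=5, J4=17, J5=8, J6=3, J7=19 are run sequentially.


Completion times:
  J1: completes at 9
  J2: completes at 26
  J3: completes at 31
  J4: completes at 48
  J5: completes at 56
  J6: completes at 59
  J7: completes at 78
Sum = 307
Average = 307/7
= 43.86


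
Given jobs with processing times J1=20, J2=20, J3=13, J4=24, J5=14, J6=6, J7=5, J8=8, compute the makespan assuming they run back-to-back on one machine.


Sequential makespan: sum all processing times
= 20 + 20 + 13 + 24 + 14 + 6 + 5 + 8
= 110 time units


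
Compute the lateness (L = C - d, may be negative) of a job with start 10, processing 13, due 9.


Completion = 10 + 13 = 23
Lateness = C - d = 23 - 9
= 14


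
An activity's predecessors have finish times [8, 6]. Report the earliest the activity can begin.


ES = max of all predecessor completion times
Predecessors: [8, 6]
ES = max(8, 6)
= 8


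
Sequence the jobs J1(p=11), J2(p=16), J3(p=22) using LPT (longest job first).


LPT: sort by longest processing time first
  J3: p=22
  J2: p=16
  J1: p=11
Order: J3 → J2 → J1


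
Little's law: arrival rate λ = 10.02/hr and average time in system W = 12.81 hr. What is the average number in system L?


Little's law: L = λ × W
= 10.02 × 12.81
= 128.36


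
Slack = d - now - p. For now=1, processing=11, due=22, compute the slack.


Slack = due - current_time - processing
= 22 - 1 - 11
= 10


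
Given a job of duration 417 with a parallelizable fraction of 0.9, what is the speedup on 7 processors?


Amdahl's law: T_p = T × ((1-p) + p/N)
= 417 × ((1-0.9) + 0.9/7)
= 417 × (0.10 + 0.1286)
= 417 × 0.2286
= 95.31
Speedup = 417/95.31
= 4.38×


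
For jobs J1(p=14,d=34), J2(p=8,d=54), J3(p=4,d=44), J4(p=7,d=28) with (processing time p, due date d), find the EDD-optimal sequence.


EDD: sort by earliest due date
  J4: d=28, p=7
  J1: d=34, p=14
  J3: d=44, p=4
  J2: d=54, p=8
Order: J4 → J1 → J3 → J2


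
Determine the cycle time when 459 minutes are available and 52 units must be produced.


Cycle time = available time / demand
= 459 / 52
= 8.83 min/unit


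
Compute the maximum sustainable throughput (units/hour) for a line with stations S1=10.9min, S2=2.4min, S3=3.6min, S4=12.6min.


Bottleneck = longest station time
Station times: [10.9, 2.4, 3.6, 12.6]
Max = 12.6 min
Rate = 60 / 12.6
= 4.76 units/hour (bottleneck: 12.6min)


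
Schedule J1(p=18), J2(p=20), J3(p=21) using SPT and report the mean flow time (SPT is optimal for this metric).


SPT order: J1 → J2 → J3
Completion times:
  J1: C=18
  J2: C=38
  J3: C=59
Sum = 115, n = 3
Mean flow = 115/3
= 38.33


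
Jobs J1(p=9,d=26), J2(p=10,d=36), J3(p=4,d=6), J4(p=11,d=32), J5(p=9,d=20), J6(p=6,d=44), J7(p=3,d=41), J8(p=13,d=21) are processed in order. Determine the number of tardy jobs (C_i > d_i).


Completion vs due date:
  J1: C=9, d=26 → on time
  J2: C=19, d=36 → on time
  J3: C=23, d=6 → TARDY
  J4: C=34, d=32 → TARDY
  J5: C=43, d=20 → TARDY
  J6: C=49, d=44 → TARDY
  J7: C=52, d=41 → TARDY
  J8: C=65, d=21 → TARDY
Tardy jobs: J3, J4, J5, J6, J7, J8
Count = 6


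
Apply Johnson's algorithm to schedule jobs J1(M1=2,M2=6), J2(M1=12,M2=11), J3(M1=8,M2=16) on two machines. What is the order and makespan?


Johnson's rule:
Group 1 (M1≤M2, sort by M1): ['J1', 'J3']
Group 2 (M1>M2, sort desc M2): ['J2']
Sequence: J1 → J3 → J2
Makespan calculation:
  J1: M1 done=2, M2 done=8
  J3: M1 done=10, M2 done=26
  J2: M1 done=22, M2 done=37
= Sequence: J1 → J3 → J2, Makespan: 37


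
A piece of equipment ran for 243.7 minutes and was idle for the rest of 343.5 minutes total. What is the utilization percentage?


Utilization = busy / total × 100
= 243.7 / 343.5 × 100
= 70.9%


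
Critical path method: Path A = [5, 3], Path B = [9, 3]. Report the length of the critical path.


Path A: 5 + 3 = 8
Path B: 9 + 3 = 12
Critical path = longest = max(8, 12)
= 12 (Path B)


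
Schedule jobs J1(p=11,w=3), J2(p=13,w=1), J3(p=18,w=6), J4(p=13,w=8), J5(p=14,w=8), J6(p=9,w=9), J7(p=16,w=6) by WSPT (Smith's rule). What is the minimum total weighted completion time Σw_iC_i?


WSPT order (by p/w): J6 → J4 → J5 → J7 → J3 → J1 → J2
  J6: C=9, w·C=9×9=81
  J4: C=22, w·C=8×22=176
  J5: C=36, w·C=8×36=288
  J7: C=52, w·C=6×52=312
  J3: C=70, w·C=6×70=420
  J1: C=81, w·C=3×81=243
  J2: C=94, w·C=1×94=94
Σ w·C = 1614
= 1614


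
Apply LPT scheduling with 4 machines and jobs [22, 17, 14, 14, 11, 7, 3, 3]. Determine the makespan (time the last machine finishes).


Jobs (LPT sorted): [22, 17, 14, 14, 11, 7, 3, 3]
Machines: 4
  J=22 → Machine 1 (load: 0+22=22)
  J=17 → Machine 2 (load: 0+17=17)
  J=14 → Machine 3 (load: 0+14=14)
  J=14 → Machine 4 (load: 0+14=14)
  J=11 → Machine 3 (load: 14+11=25)
  J=7 → Machine 4 (load: 14+7=21)
  J=3 → Machine 2 (load: 17+3=20)
  J=3 → Machine 2 (load: 20+3=23)
Machine loads: [22, 23, 25, 21]
Makespan = max = 25 time units


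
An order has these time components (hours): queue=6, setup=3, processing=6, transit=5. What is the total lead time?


Lead time = queue + setup + processing + transit
= 6 + 3 + 6 + 5
= 20 hours


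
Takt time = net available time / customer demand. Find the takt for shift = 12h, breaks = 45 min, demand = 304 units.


Available = 12×60 - 45 = 675 min
Takt time = 675 / 304
= 2.22 min/unit


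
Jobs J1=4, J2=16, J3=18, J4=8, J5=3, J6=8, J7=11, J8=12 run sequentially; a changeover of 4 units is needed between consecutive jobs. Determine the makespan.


Makespan = Σ processing + (n-1) × setup
= (4 + 16 + 18 + 8 + 3 + 8 + 11 + 12) + (8-1)×4
= 80 + 28
= 108 time units


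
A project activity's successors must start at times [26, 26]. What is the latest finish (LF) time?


LF = min of all successor start times
Successors start at: [26, 26]
LF = min(26, 26)
= 26


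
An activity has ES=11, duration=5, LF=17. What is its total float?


EF = ES + duration = 11 + 5 = 16
LS = LF - duration = 17 - 5 = 12
Total Float = LF - EF = 17 - 16
(or LS - ES = 12 - 11)
= 1


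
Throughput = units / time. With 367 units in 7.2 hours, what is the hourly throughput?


Throughput = units / time
= 367 / 7.2
= 51.0 units/hour


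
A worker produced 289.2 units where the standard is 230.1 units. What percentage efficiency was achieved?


Efficiency = (actual / standard) × 100
= (289.2 / 230.1) × 100
= 125.7%


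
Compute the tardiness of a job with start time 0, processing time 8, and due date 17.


Completion = start + processing = 0 + 8 = 8
Tardiness = max(0, C - d) = max(0, 8 - 17)
= max(0, -9)
= 0


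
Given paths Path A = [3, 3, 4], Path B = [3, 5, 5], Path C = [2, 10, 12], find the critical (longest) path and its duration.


Path A: 3 + 3 + 4 = 10
Path B: 3 + 5 + 5 = 13
Path C: 2 + 10 + 12 = 24
Critical path = longest = max(10, 13, 24)
= 24 (Path C)


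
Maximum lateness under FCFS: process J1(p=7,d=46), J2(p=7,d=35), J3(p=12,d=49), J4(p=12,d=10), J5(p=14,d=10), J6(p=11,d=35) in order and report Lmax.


Lateness per job (L = C - d):
  J1: C=7, d=46, L=-39
  J2: C=14, d=35, L=-21
  J3: C=26, d=49, L=-23
  J4: C=38, d=10, L=28
  J5: C=52, d=10, L=42
  J6: C=63, d=35, L=28
Lmax = max(-39, -21, -23, 28, 42, 28)
= 42


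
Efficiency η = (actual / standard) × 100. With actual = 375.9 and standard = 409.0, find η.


Efficiency = (actual / standard) × 100
= (375.9 / 409.0) × 100
= 91.9%


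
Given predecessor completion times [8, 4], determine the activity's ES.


ES = max of all predecessor completion times
Predecessors: [8, 4]
ES = max(8, 4)
= 8


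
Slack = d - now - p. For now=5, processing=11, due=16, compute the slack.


Slack = due - current_time - processing
= 16 - 5 - 11
= 0


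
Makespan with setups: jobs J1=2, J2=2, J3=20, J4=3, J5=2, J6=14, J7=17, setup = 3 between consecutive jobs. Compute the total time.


Makespan = Σ processing + (n-1) × setup
= (2 + 2 + 20 + 3 + 2 + 14 + 17) + (7-1)×3
= 60 + 18
= 78 time units


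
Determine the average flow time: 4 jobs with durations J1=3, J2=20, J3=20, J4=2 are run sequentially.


Completion times:
  J1: completes at 3
  J2: completes at 23
  J3: completes at 43
  J4: completes at 45
Sum = 114
Average = 114/4
= 28.50


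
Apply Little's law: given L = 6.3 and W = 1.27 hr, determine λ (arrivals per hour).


Little's law: L = λW → λ = L / W
= 6.3 / 1.27
= 4.96 per hour


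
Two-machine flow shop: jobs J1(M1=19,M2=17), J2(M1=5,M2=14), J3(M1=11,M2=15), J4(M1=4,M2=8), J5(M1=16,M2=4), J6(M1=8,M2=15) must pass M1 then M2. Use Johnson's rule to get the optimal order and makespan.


Johnson's rule:
Group 1 (M1≤M2, sort by M1): ['J4', 'J2', 'J6', 'J3']
Group 2 (M1>M2, sort desc M2): ['J1', 'J5']
Sequence: J4 → J2 → J6 → J3 → J1 → J5
Makespan calculation:
  J4: M1 done=4, M2 done=12
  J2: M1 done=9, M2 done=26
  J6: M1 done=17, M2 done=41
  J3: M1 done=28, M2 done=56
  J1: M1 done=47, M2 done=73
  J5: M1 done=63, M2 done=77
= Sequence: J4 → J2 → J6 → J3 → J1 → J5, Makespan: 77


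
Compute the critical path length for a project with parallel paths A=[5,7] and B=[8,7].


Path A: 5 + 7 = 12
Path B: 8 + 7 = 15
Critical path = longest = max(12, 15)
= 15 (Path B)


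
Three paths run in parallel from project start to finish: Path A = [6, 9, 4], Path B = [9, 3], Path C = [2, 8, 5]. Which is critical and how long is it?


Path A: 6 + 9 + 4 = 19
Path B: 9 + 3 = 12
Path C: 2 + 8 + 5 = 15
Critical path = longest = max(19, 12, 15)
= 19 (Path A)


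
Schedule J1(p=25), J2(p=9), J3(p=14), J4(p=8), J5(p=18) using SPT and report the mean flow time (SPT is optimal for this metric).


SPT order: J4 → J2 → J3 → J5 → J1
Completion times:
  J4: C=8
  J2: C=17
  J3: C=31
  J5: C=49
  J1: C=74
Sum = 179, n = 5
Mean flow = 179/5
= 35.80


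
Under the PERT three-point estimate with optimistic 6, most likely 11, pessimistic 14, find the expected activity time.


te = (o + 4m + p) / 6
= (6 + 4×11 + 14) / 6
= (6 + 44 + 14) / 6
= 64 / 6
= 10.67


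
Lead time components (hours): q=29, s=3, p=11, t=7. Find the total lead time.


Lead time = queue + setup + processing + transit
= 29 + 3 + 11 + 7
= 50 hours


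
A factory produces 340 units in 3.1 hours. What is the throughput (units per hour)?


Throughput = units / time
= 340 / 3.1
= 109.7 units/hour


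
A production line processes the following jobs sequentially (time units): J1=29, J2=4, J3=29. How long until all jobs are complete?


Sequential makespan: sum all processing times
= 29 + 4 + 29
= 62 time units


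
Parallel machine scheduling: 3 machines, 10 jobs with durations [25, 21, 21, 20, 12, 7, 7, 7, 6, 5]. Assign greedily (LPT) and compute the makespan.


Jobs (LPT sorted): [25, 21, 21, 20, 12, 7, 7, 7, 6, 5]
Machines: 3
  J=25 → Machine 1 (load: 0+25=25)
  J=21 → Machine 2 (load: 0+21=21)
  J=21 → Machine 3 (load: 0+21=21)
  J=20 → Machine 2 (load: 21+20=41)
  J=12 → Machine 3 (load: 21+12=33)
  J=7 → Machine 1 (load: 25+7=32)
  J=7 → Machine 1 (load: 32+7=39)
  J=7 → Machine 3 (load: 33+7=40)
  J=6 → Machine 1 (load: 39+6=45)
  J=5 → Machine 3 (load: 40+5=45)
Machine loads: [45, 41, 45]
Makespan = max = 45 time units


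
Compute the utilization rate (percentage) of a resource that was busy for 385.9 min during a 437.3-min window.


Utilization = busy / total × 100
= 385.9 / 437.3 × 100
= 88.2%


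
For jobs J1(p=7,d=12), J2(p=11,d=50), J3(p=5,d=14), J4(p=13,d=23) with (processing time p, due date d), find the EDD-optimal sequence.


EDD: sort by earliest due date
  J1: d=12, p=7
  J3: d=14, p=5
  J4: d=23, p=13
  J2: d=50, p=11
Order: J1 → J3 → J4 → J2


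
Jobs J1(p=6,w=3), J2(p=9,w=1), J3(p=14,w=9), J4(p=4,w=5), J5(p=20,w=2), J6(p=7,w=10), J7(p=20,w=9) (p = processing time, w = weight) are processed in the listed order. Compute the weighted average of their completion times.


Completion times:
  J1: C=6, w×C=3×6=18
  J2: C=15, w×C=1×15=15
  J3: C=29, w×C=9×29=261
  J4: C=33, w×C=5×33=165
  J5: C=53, w×C=2×53=106
  J6: C=60, w×C=10×60=600
  J7: C=80, w×C=9×80=720
Sum w×C = 1885
Sum w = 39
Weighted avg = 1885/39
= 48.33


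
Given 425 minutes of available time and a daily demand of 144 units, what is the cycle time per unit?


Cycle time = available time / demand
= 425 / 144
= 2.95 min/unit


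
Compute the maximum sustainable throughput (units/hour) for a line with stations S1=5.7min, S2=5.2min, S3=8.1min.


Bottleneck = longest station time
Station times: [5.7, 5.2, 8.1]
Max = 8.1 min
Rate = 60 / 8.1
= 7.41 units/hour (bottleneck: 8.1min)


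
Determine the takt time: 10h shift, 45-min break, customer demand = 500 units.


Available = 10×60 - 45 = 555 min
Takt time = 555 / 500
= 1.11 min/unit


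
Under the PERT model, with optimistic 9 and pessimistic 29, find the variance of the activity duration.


σ² = ((p - o) / 6)² = (p - o)² / 36
= (29 - 9)² / 36
= 20² / 36
= 400 / 36
= 11.1111


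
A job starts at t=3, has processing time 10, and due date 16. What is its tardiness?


Completion = start + processing = 3 + 10 = 13
Tardiness = max(0, C - d) = max(0, 13 - 16)
= max(0, -3)
= 0


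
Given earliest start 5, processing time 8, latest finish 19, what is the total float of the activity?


EF = ES + duration = 5 + 8 = 13
LS = LF - duration = 19 - 8 = 11
Total Float = LF - EF = 19 - 13
(or LS - ES = 11 - 5)
= 6


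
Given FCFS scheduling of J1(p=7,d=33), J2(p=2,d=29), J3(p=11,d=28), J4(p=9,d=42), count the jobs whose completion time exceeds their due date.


Completion vs due date:
  J1: C=7, d=33 → on time
  J2: C=9, d=29 → on time
  J3: C=20, d=28 → on time
  J4: C=29, d=42 → on time
Tardy jobs: none
Count = 0


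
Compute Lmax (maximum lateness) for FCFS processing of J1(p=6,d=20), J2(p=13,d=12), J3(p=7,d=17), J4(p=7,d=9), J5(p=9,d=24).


Lateness per job (L = C - d):
  J1: C=6, d=20, L=-14
  J2: C=19, d=12, L=7
  J3: C=26, d=17, L=9
  J4: C=33, d=9, L=24
  J5: C=42, d=24, L=18
Lmax = max(-14, 7, 9, 24, 18)
= 24


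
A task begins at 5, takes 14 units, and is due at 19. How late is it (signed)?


Completion = 5 + 14 = 19
Lateness = C - d = 19 - 19
= 0


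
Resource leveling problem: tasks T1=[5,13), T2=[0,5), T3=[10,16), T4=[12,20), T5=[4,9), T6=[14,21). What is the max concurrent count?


Check each time point for overlaps:
  t=12: 3 tasks active (T1, T3, T4)
Max concurrent = 3


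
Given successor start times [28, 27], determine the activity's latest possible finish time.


LF = min of all successor start times
Successors start at: [28, 27]
LF = min(28, 27)
= 27


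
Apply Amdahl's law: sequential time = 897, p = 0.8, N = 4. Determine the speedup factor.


Amdahl's law: T_p = T × ((1-p) + p/N)
= 897 × ((1-0.8) + 0.8/4)
= 897 × (0.20 + 0.2000)
= 897 × 0.4000
= 358.80
Speedup = 897/358.80
= 2.50×


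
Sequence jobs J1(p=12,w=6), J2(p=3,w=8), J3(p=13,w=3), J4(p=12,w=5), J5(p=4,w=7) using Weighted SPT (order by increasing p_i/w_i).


WSPT (Smith's rule): sort by p/w ascending
  J2: p/w = 3/8 = 0.375
  J5: p/w = 4/7 = 0.571
  J1: p/w = 12/6 = 2.000
  J4: p/w = 12/5 = 2.400
  J3: p/w = 13/3 = 4.333
Order: J2 → J5 → J1 → J4 → J3


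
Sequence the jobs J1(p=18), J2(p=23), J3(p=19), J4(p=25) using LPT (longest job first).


LPT: sort by longest processing time first
  J4: p=25
  J2: p=23
  J3: p=19
  J1: p=18
Order: J4 → J2 → J3 → J1


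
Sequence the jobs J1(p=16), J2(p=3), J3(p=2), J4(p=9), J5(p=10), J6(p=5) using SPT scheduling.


SPT: sort by shortest processing time
  J3: p=2
  J2: p=3
  J6: p=5
  J4: p=9
  J5: p=10
  J1: p=16
Order: J3 → J2 → J6 → J4 → J5 → J1


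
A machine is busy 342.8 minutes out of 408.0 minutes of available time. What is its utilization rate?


Utilization = busy / total × 100
= 342.8 / 408.0 × 100
= 84.0%


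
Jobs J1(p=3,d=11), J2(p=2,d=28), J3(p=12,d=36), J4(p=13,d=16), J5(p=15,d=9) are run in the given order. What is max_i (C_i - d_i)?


Lateness per job (L = C - d):
  J1: C=3, d=11, L=-8
  J2: C=5, d=28, L=-23
  J3: C=17, d=36, L=-19
  J4: C=30, d=16, L=14
  J5: C=45, d=9, L=36
Lmax = max(-8, -23, -19, 14, 36)
= 36


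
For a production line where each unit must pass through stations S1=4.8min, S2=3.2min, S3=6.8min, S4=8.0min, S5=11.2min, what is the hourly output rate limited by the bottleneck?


Bottleneck = longest station time
Station times: [4.8, 3.2, 6.8, 8.0, 11.2]
Max = 11.2 min
Rate = 60 / 11.2
= 5.36 units/hour (bottleneck: 11.2min)


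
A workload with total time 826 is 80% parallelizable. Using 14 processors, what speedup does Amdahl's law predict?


Amdahl's law: T_p = T × ((1-p) + p/N)
= 826 × ((1-0.8) + 0.8/14)
= 826 × (0.20 + 0.0571)
= 826 × 0.2571
= 212.40
Speedup = 826/212.40
= 3.89×


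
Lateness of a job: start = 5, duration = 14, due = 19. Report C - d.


Completion = 5 + 14 = 19
Lateness = C - d = 19 - 19
= 0


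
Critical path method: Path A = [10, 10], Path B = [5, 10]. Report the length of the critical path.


Path A: 10 + 10 = 20
Path B: 5 + 10 = 15
Critical path = longest = max(20, 15)
= 20 (Path A)


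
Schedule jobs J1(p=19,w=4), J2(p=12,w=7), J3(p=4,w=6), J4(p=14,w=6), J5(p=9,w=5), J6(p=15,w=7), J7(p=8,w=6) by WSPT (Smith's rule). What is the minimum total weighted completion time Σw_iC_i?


WSPT order (by p/w): J3 → J7 → J2 → J5 → J6 → J4 → J1
  J3: C=4, w·C=6×4=24
  J7: C=12, w·C=6×12=72
  J2: C=24, w·C=7×24=168
  J5: C=33, w·C=5×33=165
  J6: C=48, w·C=7×48=336
  J4: C=62, w·C=6×62=372
  J1: C=81, w·C=4×81=324
Σ w·C = 1461
= 1461


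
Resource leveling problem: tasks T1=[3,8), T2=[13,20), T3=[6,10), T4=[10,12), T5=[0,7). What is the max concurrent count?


Check each time point for overlaps:
  t=6: 3 tasks active (T1, T3, T5)
Max concurrent = 3


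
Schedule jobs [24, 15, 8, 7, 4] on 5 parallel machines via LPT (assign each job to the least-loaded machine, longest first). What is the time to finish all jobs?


Jobs (LPT sorted): [24, 15, 8, 7, 4]
Machines: 5
  J=24 → Machine 1 (load: 0+24=24)
  J=15 → Machine 2 (load: 0+15=15)
  J=8 → Machine 3 (load: 0+8=8)
  J=7 → Machine 4 (load: 0+7=7)
  J=4 → Machine 5 (load: 0+4=4)
Machine loads: [24, 15, 8, 7, 4]
Makespan = max = 24 time units


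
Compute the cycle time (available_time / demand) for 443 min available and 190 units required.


Cycle time = available time / demand
= 443 / 190
= 2.33 min/unit


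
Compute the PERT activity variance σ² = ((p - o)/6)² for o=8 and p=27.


σ² = ((p - o) / 6)² = (p - o)² / 36
= (27 - 8)² / 36
= 19² / 36
= 361 / 36
= 10.0278


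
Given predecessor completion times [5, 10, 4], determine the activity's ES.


ES = max of all predecessor completion times
Predecessors: [5, 10, 4]
ES = max(5, 10, 4)
= 10


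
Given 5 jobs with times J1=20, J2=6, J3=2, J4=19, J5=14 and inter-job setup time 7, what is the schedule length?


Makespan = Σ processing + (n-1) × setup
= (20 + 6 + 2 + 19 + 14) + (5-1)×7
= 61 + 28
= 89 time units


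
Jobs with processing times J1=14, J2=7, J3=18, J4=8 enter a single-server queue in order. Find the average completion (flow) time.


Completion times:
  J1: completes at 14
  J2: completes at 21
  J3: completes at 39
  J4: completes at 47
Sum = 121
Average = 121/4
= 30.25


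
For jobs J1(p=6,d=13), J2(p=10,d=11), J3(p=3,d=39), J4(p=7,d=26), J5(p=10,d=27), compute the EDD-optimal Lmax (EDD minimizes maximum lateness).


EDD order: J2 → J1 → J4 → J5 → J3
Completion and lateness:
  J2: C=10, d=11, L=10-11=-1
  J1: C=16, d=13, L=16-13=3
  J4: C=23, d=26, L=23-26=-3
  J5: C=33, d=27, L=33-27=6
  J3: C=36, d=39, L=36-39=-3
Lmax = max(-1, 3, -3, 6, -3)
= 6


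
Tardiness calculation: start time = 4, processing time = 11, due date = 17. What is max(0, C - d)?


Completion = start + processing = 4 + 11 = 15
Tardiness = max(0, C - d) = max(0, 15 - 17)
= max(0, -2)
= 0


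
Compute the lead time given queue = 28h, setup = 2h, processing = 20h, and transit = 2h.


Lead time = queue + setup + processing + transit
= 28 + 2 + 20 + 2
= 52 hours


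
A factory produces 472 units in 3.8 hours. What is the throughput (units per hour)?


Throughput = units / time
= 472 / 3.8
= 124.2 units/hour


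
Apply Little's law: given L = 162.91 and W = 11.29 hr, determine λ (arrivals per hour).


Little's law: L = λW → λ = L / W
= 162.91 / 11.29
= 14.43 per hour


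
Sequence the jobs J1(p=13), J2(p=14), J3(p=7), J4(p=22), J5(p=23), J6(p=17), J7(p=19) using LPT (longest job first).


LPT: sort by longest processing time first
  J5: p=23
  J4: p=22
  J7: p=19
  J6: p=17
  J2: p=14
  J1: p=13
  J3: p=7
Order: J5 → J4 → J7 → J6 → J2 → J1 → J3


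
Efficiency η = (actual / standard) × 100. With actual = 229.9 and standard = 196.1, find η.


Efficiency = (actual / standard) × 100
= (229.9 / 196.1) × 100
= 117.2%


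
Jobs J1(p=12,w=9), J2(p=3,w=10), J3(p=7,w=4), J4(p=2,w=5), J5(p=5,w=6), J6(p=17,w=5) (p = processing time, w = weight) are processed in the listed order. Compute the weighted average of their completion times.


Completion times:
  J1: C=12, w×C=9×12=108
  J2: C=15, w×C=10×15=150
  J3: C=22, w×C=4×22=88
  J4: C=24, w×C=5×24=120
  J5: C=29, w×C=6×29=174
  J6: C=46, w×C=5×46=230
Sum w×C = 870
Sum w = 39
Weighted avg = 870/39
= 22.31


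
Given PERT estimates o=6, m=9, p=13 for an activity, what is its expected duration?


te = (o + 4m + p) / 6
= (6 + 4×9 + 13) / 6
= (6 + 36 + 13) / 6
= 55 / 6
= 9.17


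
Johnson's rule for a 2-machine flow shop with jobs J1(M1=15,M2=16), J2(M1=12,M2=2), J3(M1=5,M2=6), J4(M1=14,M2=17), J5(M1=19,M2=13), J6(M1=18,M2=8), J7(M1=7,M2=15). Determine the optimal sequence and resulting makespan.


Johnson's rule:
Group 1 (M1≤M2, sort by M1): ['J3', 'J7', 'J4', 'J1']
Group 2 (M1>M2, sort desc M2): ['J5', 'J6', 'J2']
Sequence: J3 → J7 → J4 → J1 → J5 → J6 → J2
Makespan calculation:
  J3: M1 done=5, M2 done=11
  J7: M1 done=12, M2 done=27
  J4: M1 done=26, M2 done=44
  J1: M1 done=41, M2 done=60
  J5: M1 done=60, M2 done=73
  J6: M1 done=78, M2 done=86
  J2: M1 done=90, M2 done=92
= Sequence: J3 → J7 → J4 → J1 → J5 → J6 → J2, Makespan: 92


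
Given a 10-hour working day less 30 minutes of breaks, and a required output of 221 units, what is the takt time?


Available = 10×60 - 30 = 570 min
Takt time = 570 / 221
= 2.58 min/unit


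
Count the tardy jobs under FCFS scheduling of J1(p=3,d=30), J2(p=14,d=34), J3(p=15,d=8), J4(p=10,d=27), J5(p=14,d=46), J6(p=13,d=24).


Completion vs due date:
  J1: C=3, d=30 → on time
  J2: C=17, d=34 → on time
  J3: C=32, d=8 → TARDY
  J4: C=42, d=27 → TARDY
  J5: C=56, d=46 → TARDY
  J6: C=69, d=24 → TARDY
Tardy jobs: J3, J4, J5, J6
Count = 4


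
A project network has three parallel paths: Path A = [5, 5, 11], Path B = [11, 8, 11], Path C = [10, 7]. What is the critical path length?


Path A: 5 + 5 + 11 = 21
Path B: 11 + 8 + 11 = 30
Path C: 10 + 7 = 17
Critical path = longest = max(21, 30, 17)
= 30 (Path B)


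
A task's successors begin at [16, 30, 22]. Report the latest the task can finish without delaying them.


LF = min of all successor start times
Successors start at: [16, 30, 22]
LF = min(16, 30, 22)
= 16


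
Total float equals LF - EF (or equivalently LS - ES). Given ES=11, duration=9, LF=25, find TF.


EF = ES + duration = 11 + 9 = 20
LS = LF - duration = 25 - 9 = 16
Total Float = LF - EF = 25 - 20
(or LS - ES = 16 - 11)
= 5
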